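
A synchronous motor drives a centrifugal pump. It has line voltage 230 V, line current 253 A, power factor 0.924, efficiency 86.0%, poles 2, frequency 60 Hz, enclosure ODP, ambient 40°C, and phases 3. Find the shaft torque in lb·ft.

157 lb·ft

P_in = √3·V·I·cosφ = 1.732 × 230 × 253 × 0.924 = 93125 W
P_out = η·P_in = 0.86 × 93125 = 80088 W
n = n_s = 120×60/2 = 3600 rpm (synchronous)
ω = 2π×3600/60 = 377 rad/s
τ = P_out/ω = 80088/377 = 212.4 N·m
In lb·ft: 212.4/1.356 = 157 lb·ft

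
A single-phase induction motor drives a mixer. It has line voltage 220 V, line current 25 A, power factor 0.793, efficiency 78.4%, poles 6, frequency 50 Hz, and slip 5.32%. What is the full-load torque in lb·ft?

P_in = V·I·cosφ = 220 × 25 × 0.793 = 4362 W
P_out = η·P_in = 0.784 × 4362 = 3420 W
n_s = 120×50/6 = 1000 rpm; n = 1000×(1−0.0532) = 947 rpm
ω = 2π×947/60 = 99.17 rad/s
τ = P_out/ω = 3420/99.17 = 34.49 N·m
In lb·ft: 34.49/1.356 = 25.4 lb·ft

25.4 lb·ft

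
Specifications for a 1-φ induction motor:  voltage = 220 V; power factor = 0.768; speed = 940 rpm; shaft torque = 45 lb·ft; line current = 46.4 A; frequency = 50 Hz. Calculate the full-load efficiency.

76.6 %

τ = 45 lb·ft × 1.356 = 61.02 N·m
ω = 2π × 940/60 = 98.44 rad/s; P_out = τω = 61.02 × 98.44 = 6007 W
P_in = V·I·cosφ = 220 × 46.4 × 0.768 = 7840 W
η = P_out / P_in = 6007 / 7840 = 0.766 = 76.6%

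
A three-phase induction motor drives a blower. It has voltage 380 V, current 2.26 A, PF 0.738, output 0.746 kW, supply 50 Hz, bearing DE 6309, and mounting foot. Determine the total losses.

P_in = √3·V·I·cosφ = 1.732×380×2.26×0.738 = 1098 W
P_out = 746 W
Losses = P_in − P_out = 1098 − 746 = 352 W

352 W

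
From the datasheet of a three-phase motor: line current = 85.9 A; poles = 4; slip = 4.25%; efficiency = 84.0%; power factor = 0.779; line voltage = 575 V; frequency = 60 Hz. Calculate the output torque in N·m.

P_in = √3·V·I·cosφ = 1.732 × 575 × 85.9 × 0.779 = 66642 W
P_out = η·P_in = 0.84 × 66642 = 55979 W
n_s = 120×60/4 = 1800 rpm; n = 1800×(1−0.0425) = 1724 rpm
ω = 2π×1724/60 = 180.5 rad/s
τ = P_out/ω = 55979/180.5 = 310 N·m

310 N·m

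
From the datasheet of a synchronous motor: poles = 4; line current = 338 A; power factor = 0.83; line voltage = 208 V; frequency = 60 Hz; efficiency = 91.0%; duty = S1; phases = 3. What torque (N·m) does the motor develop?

488 N·m

P_in = √3·V·I·cosφ = 1.732 × 208 × 338 × 0.83 = 101066 W
P_out = η·P_in = 0.91 × 101066 = 91970 W
n = n_s = 120×60/4 = 1800 rpm (synchronous)
ω = 2π×1800/60 = 188.5 rad/s
τ = P_out/ω = 91970/188.5 = 488 N·m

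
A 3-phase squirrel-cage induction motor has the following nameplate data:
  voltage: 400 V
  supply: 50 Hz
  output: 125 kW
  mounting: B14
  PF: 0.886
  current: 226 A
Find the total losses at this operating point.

13.7 kW

P_in = √3·V·I·cosφ = 1.732×400×226×0.886 = 138724 W
P_out = 125000 W
Losses = P_in − P_out = 138724 − 125000 = 13724 W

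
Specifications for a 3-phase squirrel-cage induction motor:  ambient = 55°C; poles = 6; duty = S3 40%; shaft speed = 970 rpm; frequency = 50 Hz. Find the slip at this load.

3.0 %

n_s = 120f/p = 120×50/6 = 1000 rpm
s = (n_s − n)/n_s = (1000 − 970)/1000 = 0.0300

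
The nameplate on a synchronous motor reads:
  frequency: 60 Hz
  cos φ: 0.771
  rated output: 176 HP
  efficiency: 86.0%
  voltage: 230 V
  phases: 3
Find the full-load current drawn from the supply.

497 A

P_out = 176 × 746 = 131296 W
P_in = P_out / η = 131296 / 0.860 = 152670 W
I_L = P_in / (√3·V_L·cosφ) = 152670 / (1.732 × 230 × 0.771) = 497 A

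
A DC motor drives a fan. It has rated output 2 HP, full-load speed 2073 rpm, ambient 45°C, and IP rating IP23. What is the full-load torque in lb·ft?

P_out = 2 × 746 = 1492 W
ω = 2π × 2073/60 = 217.1 rad/s
τ = P_out/ω = 1492/217.1 = 6.872 N·m
In lb·ft: 6.872/1.356 = 5.07 lb·ft

5.07 lb·ft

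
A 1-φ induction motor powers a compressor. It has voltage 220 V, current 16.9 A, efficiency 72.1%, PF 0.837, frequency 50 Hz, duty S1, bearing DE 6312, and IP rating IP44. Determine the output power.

P_in = V·I·cosφ = 220 × 16.9 × 0.837 = 3112 W
P_out = η·P_in = 0.721 × 3112 = 2244 W

2.24 kW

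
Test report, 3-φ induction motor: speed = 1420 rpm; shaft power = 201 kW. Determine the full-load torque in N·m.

1350 N·m

ω = 2π × 1420/60 = 148.7 rad/s
τ = P/ω = 201000/148.7 = 1350 N·m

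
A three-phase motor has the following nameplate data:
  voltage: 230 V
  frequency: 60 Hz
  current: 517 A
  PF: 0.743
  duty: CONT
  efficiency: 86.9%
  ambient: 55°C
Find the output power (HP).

178 HP

P_in = √3·V·I·cosφ = 1.732 × 230 × 517 × 0.743 = 153022 W
P_out = η·P_in = 0.869 × 153022 = 132976 W
= 132976/746 = 178 HP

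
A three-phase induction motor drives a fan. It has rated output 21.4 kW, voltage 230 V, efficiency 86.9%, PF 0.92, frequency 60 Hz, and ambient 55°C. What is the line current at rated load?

67.2 A

P_out = 21.4 kW = 21400 W
P_in = P_out / η = 21400 / 0.869 = 24626 W
I_L = P_in / (√3·V_L·cosφ) = 24626 / (1.732 × 230 × 0.92) = 67.2 A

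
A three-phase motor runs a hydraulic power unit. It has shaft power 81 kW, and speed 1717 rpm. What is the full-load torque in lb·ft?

ω = 2π × 1717/60 = 179.8 rad/s
τ = P/ω = 81000/179.8 = 450.5 N·m
In lb·ft: 450.5/1.356 = 332 lb·ft

332 lb·ft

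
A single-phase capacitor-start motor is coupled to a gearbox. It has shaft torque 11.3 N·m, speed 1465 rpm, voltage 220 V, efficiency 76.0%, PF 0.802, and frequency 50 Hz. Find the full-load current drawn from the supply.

ω = 2π×1465/60 = 153.4 rad/s; P_out = τω = 11.3 × 153.4 = 1733 W
P_in = P_out / η = 1733 / 0.760 = 2280 W
I = P_in / (V·cosφ) = 2280 / (220 × 0.802) = 12.9 A

12.9 A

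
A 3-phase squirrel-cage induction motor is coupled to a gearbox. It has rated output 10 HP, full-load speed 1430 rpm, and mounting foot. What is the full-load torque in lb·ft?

36.7 lb·ft

P_out = 10 × 746 = 7460 W
ω = 2π × 1430/60 = 149.7 rad/s
τ = P_out/ω = 7460/149.7 = 49.83 N·m
In lb·ft: 49.83/1.356 = 36.7 lb·ft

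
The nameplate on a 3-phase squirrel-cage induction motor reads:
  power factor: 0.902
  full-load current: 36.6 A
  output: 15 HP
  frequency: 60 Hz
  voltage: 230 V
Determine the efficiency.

P_out = 15 × 746 = 11190 W
P_in = √3·V_L·I_L·cosφ = 1.732 × 230 × 36.6 × 0.902 = 13151 W
η = P_out / P_in = 11190 / 13151 = 0.851 = 85.1%

85.1 %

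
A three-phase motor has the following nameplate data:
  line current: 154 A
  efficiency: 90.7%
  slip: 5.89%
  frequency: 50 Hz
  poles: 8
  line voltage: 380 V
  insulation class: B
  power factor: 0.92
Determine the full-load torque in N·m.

P_in = √3·V·I·cosφ = 1.732 × 380 × 154 × 0.92 = 93248 W
P_out = η·P_in = 0.907 × 93248 = 84576 W
n_s = 120×50/8 = 750 rpm; n = 750×(1−0.0589) = 706 rpm
ω = 2π×706/60 = 73.93 rad/s
τ = P_out/ω = 84576/73.93 = 1140 N·m

1140 N·m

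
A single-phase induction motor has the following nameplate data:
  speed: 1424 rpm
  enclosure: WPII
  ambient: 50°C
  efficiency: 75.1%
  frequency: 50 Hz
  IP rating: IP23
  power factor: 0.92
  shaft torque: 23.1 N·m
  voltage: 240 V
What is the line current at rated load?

ω = 2π×1424/60 = 149.1 rad/s; P_out = τω = 23.1 × 149.1 = 3444 W
P_in = P_out / η = 3444 / 0.751 = 4586 W
I = P_in / (V·cosφ) = 4586 / (240 × 0.92) = 20.8 A

20.8 A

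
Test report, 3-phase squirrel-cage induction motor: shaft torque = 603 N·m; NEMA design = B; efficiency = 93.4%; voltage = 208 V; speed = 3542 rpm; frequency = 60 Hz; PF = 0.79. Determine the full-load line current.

841 A

ω = 2π×3542/60 = 370.9 rad/s; P_out = τω = 603 × 370.9 = 223653 W
P_in = P_out / η = 223653 / 0.934 = 239457 W
I_L = P_in / (√3·V_L·cosφ) = 239457 / (1.732 × 208 × 0.79) = 841 A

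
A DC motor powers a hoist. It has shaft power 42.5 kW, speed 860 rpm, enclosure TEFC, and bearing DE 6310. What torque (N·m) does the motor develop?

ω = 2π × 860/60 = 90.06 rad/s
τ = P/ω = 42500/90.06 = 472 N·m

472 N·m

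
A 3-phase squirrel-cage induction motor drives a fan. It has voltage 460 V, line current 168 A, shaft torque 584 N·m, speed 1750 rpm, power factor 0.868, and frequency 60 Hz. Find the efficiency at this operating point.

ω = 2π × 1750/60 = 183.3 rad/s; P_out = τω = 584 × 183.3 = 107047 W
P_in = √3·V_L·I_L·cosφ = 1.732 × 460 × 168 × 0.868 = 116181 W
η = P_out / P_in = 107047 / 116181 = 0.921 = 92.1%

92.1 %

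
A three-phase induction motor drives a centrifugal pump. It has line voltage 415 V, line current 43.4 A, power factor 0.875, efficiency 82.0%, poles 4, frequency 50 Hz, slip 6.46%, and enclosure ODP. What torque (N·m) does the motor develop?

P_in = √3·V·I·cosφ = 1.732 × 415 × 43.4 × 0.875 = 27296 W
P_out = η·P_in = 0.82 × 27296 = 22383 W
n_s = 120×50/4 = 1500 rpm; n = 1500×(1−0.0646) = 1403 rpm
ω = 2π×1403/60 = 146.9 rad/s
τ = P_out/ω = 22383/146.9 = 152 N·m

152 N·m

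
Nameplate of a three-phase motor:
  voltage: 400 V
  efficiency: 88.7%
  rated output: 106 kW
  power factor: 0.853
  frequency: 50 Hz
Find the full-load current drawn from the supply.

P_out = 106 kW = 106000 W
P_in = P_out / η = 106000 / 0.887 = 119504 W
I_L = P_in / (√3·V_L·cosφ) = 119504 / (1.732 × 400 × 0.853) = 202 A

202 A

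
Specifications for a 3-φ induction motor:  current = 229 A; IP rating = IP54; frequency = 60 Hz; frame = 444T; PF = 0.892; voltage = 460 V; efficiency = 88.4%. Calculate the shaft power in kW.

144 kW

P_in = √3·V·I·cosφ = 1.732 × 460 × 229 × 0.892 = 162744 W
P_out = η·P_in = 0.884 × 162744 = 143866 W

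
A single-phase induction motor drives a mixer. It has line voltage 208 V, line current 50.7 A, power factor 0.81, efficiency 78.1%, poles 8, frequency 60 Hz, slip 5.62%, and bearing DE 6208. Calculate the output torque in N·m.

P_in = V·I·cosφ = 208 × 50.7 × 0.81 = 8542 W
P_out = η·P_in = 0.781 × 8542 = 6671 W
n_s = 120×60/8 = 900 rpm; n = 900×(1−0.0562) = 849 rpm
ω = 2π×849/60 = 88.91 rad/s
τ = P_out/ω = 6671/88.91 = 75 N·m

75 N·m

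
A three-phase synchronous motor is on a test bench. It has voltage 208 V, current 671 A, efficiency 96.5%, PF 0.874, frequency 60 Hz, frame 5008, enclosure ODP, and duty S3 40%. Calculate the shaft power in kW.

P_in = √3·V·I·cosφ = 1.732 × 208 × 671 × 0.874 = 211274 W
P_out = η·P_in = 0.965 × 211274 = 203879 W

204 kW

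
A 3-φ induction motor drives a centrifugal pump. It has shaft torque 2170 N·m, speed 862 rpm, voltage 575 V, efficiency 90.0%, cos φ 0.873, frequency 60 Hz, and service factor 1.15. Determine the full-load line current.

ω = 2π×862/60 = 90.27 rad/s; P_out = τω = 2170 × 90.27 = 195886 W
P_in = P_out / η = 195886 / 0.900 = 217651 W
I_L = P_in / (√3·V_L·cosφ) = 217651 / (1.732 × 575 × 0.873) = 250 A

250 A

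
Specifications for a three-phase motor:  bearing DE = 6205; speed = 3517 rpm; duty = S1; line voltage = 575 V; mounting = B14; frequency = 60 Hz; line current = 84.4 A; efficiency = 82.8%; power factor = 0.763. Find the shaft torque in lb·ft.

P_in = √3·V·I·cosφ = 1.732 × 575 × 84.4 × 0.763 = 64133 W
P_out = η·P_in = 0.828 × 64133 = 53102 W
n = 3517 rpm
ω = 2π×3517/60 = 368.3 rad/s
τ = P_out/ω = 53102/368.3 = 144.2 N·m
In lb·ft: 144.2/1.356 = 106 lb·ft

106 lb·ft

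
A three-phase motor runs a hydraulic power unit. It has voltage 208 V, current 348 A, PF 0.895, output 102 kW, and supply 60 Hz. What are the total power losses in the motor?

10.2 kW

P_in = √3·V·I·cosφ = 1.732×208×348×0.895 = 112205 W
P_out = 102000 W
Losses = P_in − P_out = 112205 − 102000 = 10205 W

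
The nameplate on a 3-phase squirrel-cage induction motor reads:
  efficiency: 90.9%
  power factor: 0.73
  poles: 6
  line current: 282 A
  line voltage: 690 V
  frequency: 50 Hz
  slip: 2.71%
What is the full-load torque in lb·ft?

1620 lb·ft

P_in = √3·V·I·cosφ = 1.732 × 690 × 282 × 0.73 = 246019 W
P_out = η·P_in = 0.909 × 246019 = 223631 W
n_s = 120×50/6 = 1000 rpm; n = 1000×(1−0.0271) = 973 rpm
ω = 2π×973/60 = 101.9 rad/s
τ = P_out/ω = 223631/101.9 = 2195 N·m
In lb·ft: 2195/1.356 = 1620 lb·ft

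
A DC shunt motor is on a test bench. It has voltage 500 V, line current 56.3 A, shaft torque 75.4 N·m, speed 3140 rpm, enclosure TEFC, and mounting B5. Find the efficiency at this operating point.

88.1 %

ω = 2π × 3140/60 = 328.8 rad/s; P_out = τω = 75.4 × 328.8 = 24792 W
P_in = V·I = 500 × 56.3 = 28150 W
η = P_out / P_in = 24792 / 28150 = 0.881 = 88.1%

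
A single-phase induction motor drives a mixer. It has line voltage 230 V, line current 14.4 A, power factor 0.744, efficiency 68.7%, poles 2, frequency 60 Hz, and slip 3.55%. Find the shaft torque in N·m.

4.66 N·m

P_in = V·I·cosφ = 230 × 14.4 × 0.744 = 2464 W
P_out = η·P_in = 0.687 × 2464 = 1693 W
n_s = 120×60/2 = 3600 rpm; n = 3600×(1−0.0355) = 3472 rpm
ω = 2π×3472/60 = 363.6 rad/s
τ = P_out/ω = 1693/363.6 = 4.66 N·m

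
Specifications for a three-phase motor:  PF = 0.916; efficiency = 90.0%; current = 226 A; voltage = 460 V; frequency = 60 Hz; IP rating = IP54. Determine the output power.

148 kW

P_in = √3·V·I·cosφ = 1.732 × 460 × 226 × 0.916 = 164934 W
P_out = η·P_in = 0.9 × 164934 = 148441 W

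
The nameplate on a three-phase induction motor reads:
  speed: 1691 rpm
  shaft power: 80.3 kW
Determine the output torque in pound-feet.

334 lb·ft

ω = 2π × 1691/60 = 177.1 rad/s
τ = P/ω = 80300/177.1 = 453.4 N·m
In lb·ft: 453.4/1.356 = 334 lb·ft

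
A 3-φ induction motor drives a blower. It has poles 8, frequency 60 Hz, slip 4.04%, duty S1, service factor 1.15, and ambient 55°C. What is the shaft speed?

n_s = 120f/p = 120×60/8 = 900 rpm
n = n_s(1 − s) = 900 × (1 − 0.0404) = 864 rpm

864 rpm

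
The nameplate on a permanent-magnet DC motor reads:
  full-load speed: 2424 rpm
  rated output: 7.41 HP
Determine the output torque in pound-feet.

16.1 lb·ft

P_out = 7.41 × 746 = 5528 W
ω = 2π × 2424/60 = 253.8 rad/s
τ = P_out/ω = 5528/253.8 = 21.78 N·m
In lb·ft: 21.78/1.356 = 16.1 lb·ft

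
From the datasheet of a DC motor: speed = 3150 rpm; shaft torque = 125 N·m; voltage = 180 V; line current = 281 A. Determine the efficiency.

ω = 2π × 3150/60 = 329.9 rad/s; P_out = τω = 125 × 329.9 = 41238 W
P_in = V·I = 180 × 281 = 50580 W
η = P_out / P_in = 41238 / 50580 = 0.815 = 81.5%

81.5 %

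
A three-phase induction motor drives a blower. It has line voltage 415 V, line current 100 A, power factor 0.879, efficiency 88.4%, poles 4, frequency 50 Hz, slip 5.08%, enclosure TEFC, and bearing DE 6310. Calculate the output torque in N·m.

375 N·m

P_in = √3·V·I·cosφ = 1.732 × 415 × 100 × 0.879 = 63181 W
P_out = η·P_in = 0.884 × 63181 = 55852 W
n_s = 120×50/4 = 1500 rpm; n = 1500×(1−0.0508) = 1424 rpm
ω = 2π×1424/60 = 149.1 rad/s
τ = P_out/ω = 55852/149.1 = 375 N·m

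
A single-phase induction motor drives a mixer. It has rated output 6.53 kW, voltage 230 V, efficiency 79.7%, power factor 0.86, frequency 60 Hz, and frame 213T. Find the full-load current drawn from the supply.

41.4 A

P_out = 6.53 kW = 6530 W
P_in = P_out / η = 6530 / 0.797 = 8193 W
I = P_in / (V·cosφ) = 8193 / (230 × 0.86) = 41.4 A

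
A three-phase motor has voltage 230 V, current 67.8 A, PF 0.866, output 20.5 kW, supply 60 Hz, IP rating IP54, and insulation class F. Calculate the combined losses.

P_in = √3·V·I·cosφ = 1.732×230×67.8×0.866 = 23390 W
P_out = 20500 W
Losses = P_in − P_out = 23390 − 20500 = 2890 W

2890 W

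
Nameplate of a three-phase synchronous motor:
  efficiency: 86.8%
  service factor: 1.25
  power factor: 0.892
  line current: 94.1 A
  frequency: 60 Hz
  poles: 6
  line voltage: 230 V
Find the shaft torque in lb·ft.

P_in = √3·V·I·cosφ = 1.732 × 230 × 94.1 × 0.892 = 33437 W
P_out = η·P_in = 0.868 × 33437 = 29023 W
n = n_s = 120×60/6 = 1200 rpm (synchronous)
ω = 2π×1200/60 = 125.7 rad/s
τ = P_out/ω = 29023/125.7 = 230.9 N·m
In lb·ft: 230.9/1.356 = 170 lb·ft

170 lb·ft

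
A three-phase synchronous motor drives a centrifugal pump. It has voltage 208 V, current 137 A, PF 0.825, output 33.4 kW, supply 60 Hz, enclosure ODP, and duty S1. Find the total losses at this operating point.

7320 W

P_in = √3·V·I·cosφ = 1.732×208×137×0.825 = 40718 W
P_out = 33400 W
Losses = P_in − P_out = 40718 − 33400 = 7318 W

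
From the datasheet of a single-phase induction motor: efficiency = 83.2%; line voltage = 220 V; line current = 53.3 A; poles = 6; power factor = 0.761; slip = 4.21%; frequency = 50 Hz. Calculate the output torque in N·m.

74 N·m

P_in = V·I·cosφ = 220 × 53.3 × 0.761 = 8923 W
P_out = η·P_in = 0.832 × 8923 = 7424 W
n_s = 120×50/6 = 1000 rpm; n = 1000×(1−0.0421) = 958 rpm
ω = 2π×958/60 = 100.3 rad/s
τ = P_out/ω = 7424/100.3 = 74 N·m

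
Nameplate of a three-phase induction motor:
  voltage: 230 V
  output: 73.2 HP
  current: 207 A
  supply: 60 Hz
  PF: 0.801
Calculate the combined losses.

P_in = √3·V·I·cosφ = 1.732×230×207×0.801 = 66051 W
P_out = 73.2×746 = 54607 W
Losses = P_in − P_out = 66051 − 54607 = 11444 W

11400 W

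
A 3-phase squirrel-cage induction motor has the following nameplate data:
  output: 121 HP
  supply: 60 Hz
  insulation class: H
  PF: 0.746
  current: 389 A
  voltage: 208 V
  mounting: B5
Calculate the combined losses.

14300 W

P_in = √3·V·I·cosφ = 1.732×208×389×0.746 = 104544 W
P_out = 121×746 = 90266 W
Losses = P_in − P_out = 104544 − 90266 = 14278 W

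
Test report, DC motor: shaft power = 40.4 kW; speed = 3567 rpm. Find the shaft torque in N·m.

108 N·m

ω = 2π × 3567/60 = 373.5 rad/s
τ = P/ω = 40400/373.5 = 108 N·m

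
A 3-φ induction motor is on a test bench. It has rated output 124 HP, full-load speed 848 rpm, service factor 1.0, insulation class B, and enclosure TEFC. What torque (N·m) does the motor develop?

1040 N·m

P_out = 124 × 746 = 92504 W
ω = 2π × 848/60 = 88.8 rad/s
τ = P_out/ω = 92504/88.8 = 1040 N·m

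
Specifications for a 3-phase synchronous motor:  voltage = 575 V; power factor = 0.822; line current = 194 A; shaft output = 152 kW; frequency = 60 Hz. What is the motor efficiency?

P_out = 152 kW = 152000 W
P_in = √3·V_L·I_L·cosφ = 1.732 × 575 × 194 × 0.822 = 158814 W
η = P_out / P_in = 152000 / 158814 = 0.957 = 95.7%

95.7 %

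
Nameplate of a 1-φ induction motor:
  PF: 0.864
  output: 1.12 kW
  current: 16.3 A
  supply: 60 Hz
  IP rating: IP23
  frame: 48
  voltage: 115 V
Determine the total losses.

500 W

P_in = V·I·cosφ = 115×16.3×0.864 = 1620 W
P_out = 1120 W
Losses = P_in − P_out = 1620 − 1120 = 500 W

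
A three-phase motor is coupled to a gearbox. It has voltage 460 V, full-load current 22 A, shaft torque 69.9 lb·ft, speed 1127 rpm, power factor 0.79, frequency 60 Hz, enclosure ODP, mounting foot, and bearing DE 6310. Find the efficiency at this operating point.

τ = 69.9 lb·ft × 1.356 = 94.78 N·m
ω = 2π × 1127/60 = 118 rad/s; P_out = τω = 94.78 × 118 = 11184 W
P_in = √3·V_L·I_L·cosφ = 1.732 × 460 × 22 × 0.79 = 13847 W
η = P_out / P_in = 11184 / 13847 = 0.808 = 80.8%

80.8 %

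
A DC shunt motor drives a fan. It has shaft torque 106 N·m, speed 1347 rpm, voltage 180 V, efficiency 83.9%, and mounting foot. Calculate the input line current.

99 A

ω = 2π×1347/60 = 141.1 rad/s; P_out = τω = 106 × 141.1 = 14957 W
P_in = P_out / η = 14957 / 0.839 = 17827 W
I = P_in / V = 17827 / 180 = 99 A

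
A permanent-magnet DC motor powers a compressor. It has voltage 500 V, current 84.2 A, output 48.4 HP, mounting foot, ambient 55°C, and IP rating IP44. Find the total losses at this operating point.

P_in = V·I = 500×84.2 = 42100 W
P_out = 48.4×746 = 36106 W
Losses = P_in − P_out = 42100 − 36106 = 5994 W

5990 W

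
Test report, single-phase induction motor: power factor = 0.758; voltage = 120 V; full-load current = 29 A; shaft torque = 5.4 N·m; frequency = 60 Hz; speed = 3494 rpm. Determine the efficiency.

ω = 2π × 3494/60 = 365.9 rad/s; P_out = τω = 5.4 × 365.9 = 1976 W
P_in = V·I·cosφ = 120 × 29 × 0.758 = 2638 W
η = P_out / P_in = 1976 / 2638 = 0.749 = 74.9%

74.9 %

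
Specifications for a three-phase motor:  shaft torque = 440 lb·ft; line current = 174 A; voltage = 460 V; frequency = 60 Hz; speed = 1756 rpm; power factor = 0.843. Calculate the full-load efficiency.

τ = 440 lb·ft × 1.356 = 596.6 N·m
ω = 2π × 1756/60 = 183.9 rad/s; P_out = τω = 596.6 × 183.9 = 109715 W
P_in = √3·V_L·I_L·cosφ = 1.732 × 460 × 174 × 0.843 = 116864 W
η = P_out / P_in = 109715 / 116864 = 0.939 = 93.9%

93.9 %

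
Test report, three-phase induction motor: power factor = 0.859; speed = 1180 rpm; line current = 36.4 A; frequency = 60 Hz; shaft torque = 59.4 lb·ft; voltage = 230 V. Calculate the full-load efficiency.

τ = 59.4 lb·ft × 1.356 = 80.55 N·m
ω = 2π × 1180/60 = 123.6 rad/s; P_out = τω = 80.55 × 123.6 = 9956 W
P_in = √3·V_L·I_L·cosφ = 1.732 × 230 × 36.4 × 0.859 = 12456 W
η = P_out / P_in = 9956 / 12456 = 0.799 = 79.9%

79.9 %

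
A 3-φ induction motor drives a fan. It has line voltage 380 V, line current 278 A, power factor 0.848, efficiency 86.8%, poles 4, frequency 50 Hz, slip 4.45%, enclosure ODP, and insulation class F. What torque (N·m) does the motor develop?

897 N·m

P_in = √3·V·I·cosφ = 1.732 × 380 × 278 × 0.848 = 155157 W
P_out = η·P_in = 0.868 × 155157 = 134676 W
n_s = 120×50/4 = 1500 rpm; n = 1500×(1−0.0445) = 1433 rpm
ω = 2π×1433/60 = 150.1 rad/s
τ = P_out/ω = 134676/150.1 = 897 N·m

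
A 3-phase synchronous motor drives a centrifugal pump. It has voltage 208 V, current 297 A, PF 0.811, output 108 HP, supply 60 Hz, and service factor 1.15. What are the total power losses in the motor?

P_in = √3·V·I·cosφ = 1.732×208×297×0.811 = 86774 W
P_out = 108×746 = 80568 W
Losses = P_in − P_out = 86774 − 80568 = 6206 W

6.21 kW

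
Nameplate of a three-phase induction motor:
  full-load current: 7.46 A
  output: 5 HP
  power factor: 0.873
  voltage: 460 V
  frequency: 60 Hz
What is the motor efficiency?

P_out = 5 × 746 = 3730 W
P_in = √3·V_L·I_L·cosφ = 1.732 × 460 × 7.46 × 0.873 = 5189 W
η = P_out / P_in = 3730 / 5189 = 0.719 = 71.9%

71.9 %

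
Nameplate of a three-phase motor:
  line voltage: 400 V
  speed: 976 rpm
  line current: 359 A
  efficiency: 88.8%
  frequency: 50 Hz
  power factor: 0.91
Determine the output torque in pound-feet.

1450 lb·ft

P_in = √3·V·I·cosφ = 1.732 × 400 × 359 × 0.91 = 226331 W
P_out = η·P_in = 0.888 × 226331 = 200982 W
n = 976 rpm
ω = 2π×976/60 = 102.2 rad/s
τ = P_out/ω = 200982/102.2 = 1967 N·m
In lb·ft: 1967/1.356 = 1450 lb·ft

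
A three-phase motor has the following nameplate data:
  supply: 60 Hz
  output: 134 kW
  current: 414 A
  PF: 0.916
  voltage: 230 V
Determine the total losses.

17.1 kW

P_in = √3·V·I·cosφ = 1.732×230×414×0.916 = 151068 W
P_out = 134000 W
Losses = P_in − P_out = 151068 − 134000 = 17068 W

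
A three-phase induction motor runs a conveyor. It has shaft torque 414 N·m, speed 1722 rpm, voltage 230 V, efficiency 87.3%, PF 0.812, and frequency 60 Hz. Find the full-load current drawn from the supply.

264 A

ω = 2π×1722/60 = 180.3 rad/s; P_out = τω = 414 × 180.3 = 74644 W
P_in = P_out / η = 74644 / 0.873 = 85503 W
I_L = P_in / (√3·V_L·cosφ) = 85503 / (1.732 × 230 × 0.812) = 264 A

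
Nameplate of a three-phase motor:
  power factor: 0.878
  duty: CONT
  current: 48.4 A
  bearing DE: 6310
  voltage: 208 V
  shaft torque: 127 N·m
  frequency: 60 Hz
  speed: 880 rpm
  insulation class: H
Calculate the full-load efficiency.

76.4 %

ω = 2π × 880/60 = 92.15 rad/s; P_out = τω = 127 × 92.15 = 11703 W
P_in = √3·V_L·I_L·cosφ = 1.732 × 208 × 48.4 × 0.878 = 15309 W
η = P_out / P_in = 11703 / 15309 = 0.764 = 76.4%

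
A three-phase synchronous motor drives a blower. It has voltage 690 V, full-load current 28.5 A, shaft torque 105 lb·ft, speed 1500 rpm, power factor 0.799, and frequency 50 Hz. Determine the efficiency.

82.2 %

τ = 105 lb·ft × 1.356 = 142.4 N·m
ω = 2π × 1500/60 = 157.1 rad/s; P_out = τω = 142.4 × 157.1 = 22371 W
P_in = √3·V_L·I_L·cosφ = 1.732 × 690 × 28.5 × 0.799 = 27214 W
η = P_out / P_in = 22371 / 27214 = 0.822 = 82.2%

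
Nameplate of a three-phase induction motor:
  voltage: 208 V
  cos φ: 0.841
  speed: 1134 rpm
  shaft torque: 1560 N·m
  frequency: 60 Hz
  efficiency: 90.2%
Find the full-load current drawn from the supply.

678 A

ω = 2π×1134/60 = 118.8 rad/s; P_out = τω = 1560 × 118.8 = 185328 W
P_in = P_out / η = 185328 / 0.902 = 205463 W
I_L = P_in / (√3·V_L·cosφ) = 205463 / (1.732 × 208 × 0.841) = 678 A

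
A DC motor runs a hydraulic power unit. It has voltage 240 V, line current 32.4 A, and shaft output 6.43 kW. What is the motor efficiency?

P_out = 6.43 kW = 6430 W
P_in = V·I = 240 × 32.4 = 7776 W
η = P_out / P_in = 6430 / 7776 = 0.827 = 82.7%

82.7 %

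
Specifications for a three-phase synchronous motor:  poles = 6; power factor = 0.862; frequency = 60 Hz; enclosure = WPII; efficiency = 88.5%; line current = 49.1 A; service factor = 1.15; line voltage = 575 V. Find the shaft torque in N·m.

297 N·m

P_in = √3·V·I·cosφ = 1.732 × 575 × 49.1 × 0.862 = 42151 W
P_out = η·P_in = 0.885 × 42151 = 37304 W
n = n_s = 120×60/6 = 1200 rpm (synchronous)
ω = 2π×1200/60 = 125.7 rad/s
τ = P_out/ω = 37304/125.7 = 297 N·m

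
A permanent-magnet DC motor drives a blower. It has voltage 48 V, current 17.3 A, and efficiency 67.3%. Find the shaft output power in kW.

P_in = V·I = 48 × 17.3 = 830 W
P_out = η·P_in = 0.673 × 830 = 559 W

0.559 kW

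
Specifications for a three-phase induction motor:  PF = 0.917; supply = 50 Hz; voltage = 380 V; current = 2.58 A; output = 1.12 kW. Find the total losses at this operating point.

437 W

P_in = √3·V·I·cosφ = 1.732×380×2.58×0.917 = 1557 W
P_out = 1120 W
Losses = P_in − P_out = 1557 − 1120 = 437 W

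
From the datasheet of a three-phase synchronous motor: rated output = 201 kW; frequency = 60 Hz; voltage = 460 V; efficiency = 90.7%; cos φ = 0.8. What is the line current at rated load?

P_out = 201 kW = 201000 W
P_in = P_out / η = 201000 / 0.907 = 221610 W
I_L = P_in / (√3·V_L·cosφ) = 221610 / (1.732 × 460 × 0.8) = 348 A

348 A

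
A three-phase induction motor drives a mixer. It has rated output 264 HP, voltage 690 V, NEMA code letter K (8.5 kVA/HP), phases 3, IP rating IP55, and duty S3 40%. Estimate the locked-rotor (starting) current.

S_LR = 8.5 × 264 = 2244 kVA
I_LR = S_LR/(√3·V_L) = 2244000/(1.732×690) = 1880 A

1880 A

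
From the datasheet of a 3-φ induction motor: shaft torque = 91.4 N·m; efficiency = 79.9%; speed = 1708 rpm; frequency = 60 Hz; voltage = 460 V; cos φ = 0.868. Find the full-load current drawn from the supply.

ω = 2π×1708/60 = 178.9 rad/s; P_out = τω = 91.4 × 178.9 = 16351 W
P_in = P_out / η = 16351 / 0.799 = 20464 W
I_L = P_in / (√3·V_L·cosφ) = 20464 / (1.732 × 460 × 0.868) = 29.6 A

29.6 A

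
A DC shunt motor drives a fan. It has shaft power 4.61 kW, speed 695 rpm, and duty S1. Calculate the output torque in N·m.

ω = 2π × 695/60 = 72.78 rad/s
τ = P/ω = 4610/72.78 = 63.3 N·m

63.3 N·m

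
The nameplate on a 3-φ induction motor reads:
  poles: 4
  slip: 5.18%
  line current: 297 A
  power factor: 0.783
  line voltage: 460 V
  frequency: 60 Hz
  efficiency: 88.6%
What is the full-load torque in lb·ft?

P_in = √3·V·I·cosφ = 1.732 × 460 × 297 × 0.783 = 185278 W
P_out = η·P_in = 0.886 × 185278 = 164156 W
n_s = 120×60/4 = 1800 rpm; n = 1800×(1−0.0518) = 1707 rpm
ω = 2π×1707/60 = 178.8 rad/s
τ = P_out/ω = 164156/178.8 = 918.1 N·m
In lb·ft: 918.1/1.356 = 677 lb·ft

677 lb·ft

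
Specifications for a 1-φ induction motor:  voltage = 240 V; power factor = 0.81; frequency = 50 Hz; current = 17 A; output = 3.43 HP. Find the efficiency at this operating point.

77.4 %

P_out = 3.43 × 746 = 2559 W
P_in = V·I·cosφ = 240 × 17 × 0.81 = 3305 W
η = P_out / P_in = 2559 / 3305 = 0.774 = 77.4%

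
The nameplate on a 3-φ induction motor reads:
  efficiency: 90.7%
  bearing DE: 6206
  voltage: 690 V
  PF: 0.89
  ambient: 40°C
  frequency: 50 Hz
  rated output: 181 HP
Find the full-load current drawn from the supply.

140 A

P_out = 181 × 746 = 135026 W
P_in = P_out / η = 135026 / 0.907 = 148871 W
I_L = P_in / (√3·V_L·cosφ) = 148871 / (1.732 × 690 × 0.89) = 140 A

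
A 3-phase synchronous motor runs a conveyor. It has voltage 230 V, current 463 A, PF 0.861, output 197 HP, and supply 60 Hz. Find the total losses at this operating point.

11800 W

P_in = √3·V·I·cosφ = 1.732×230×463×0.861 = 158803 W
P_out = 197×746 = 146962 W
Losses = P_in − P_out = 158803 − 146962 = 11841 W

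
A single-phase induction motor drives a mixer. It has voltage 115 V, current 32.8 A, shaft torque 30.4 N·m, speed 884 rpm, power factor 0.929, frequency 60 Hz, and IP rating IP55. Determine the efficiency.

80.3 %

ω = 2π × 884/60 = 92.57 rad/s; P_out = τω = 30.4 × 92.57 = 2814 W
P_in = V·I·cosφ = 115 × 32.8 × 0.929 = 3504 W
η = P_out / P_in = 2814 / 3504 = 0.803 = 80.3%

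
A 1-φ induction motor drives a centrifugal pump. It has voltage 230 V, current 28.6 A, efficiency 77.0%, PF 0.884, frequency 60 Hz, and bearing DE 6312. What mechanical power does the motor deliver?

P_in = V·I·cosφ = 230 × 28.6 × 0.884 = 5815 W
P_out = η·P_in = 0.77 × 5815 = 4478 W

4.48 kW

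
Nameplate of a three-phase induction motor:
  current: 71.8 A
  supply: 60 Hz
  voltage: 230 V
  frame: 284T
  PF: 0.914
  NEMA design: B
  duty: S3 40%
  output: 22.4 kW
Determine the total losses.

P_in = √3·V·I·cosφ = 1.732×230×71.8×0.914 = 26142 W
P_out = 22400 W
Losses = P_in − P_out = 26142 − 22400 = 3742 W

3.74 kW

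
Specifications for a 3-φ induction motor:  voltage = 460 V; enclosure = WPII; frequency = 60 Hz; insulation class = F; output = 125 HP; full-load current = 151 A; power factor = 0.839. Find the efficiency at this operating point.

P_out = 125 × 746 = 93250 W
P_in = √3·V_L·I_L·cosφ = 1.732 × 460 × 151 × 0.839 = 100936 W
η = P_out / P_in = 93250 / 100936 = 0.924 = 92.4%

92.4 %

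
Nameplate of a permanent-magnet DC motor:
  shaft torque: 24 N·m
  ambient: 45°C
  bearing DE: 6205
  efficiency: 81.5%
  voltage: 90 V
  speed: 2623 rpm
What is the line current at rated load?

89.9 A

ω = 2π×2623/60 = 274.7 rad/s; P_out = τω = 24 × 274.7 = 6593 W
P_in = P_out / η = 6593 / 0.815 = 8090 W
I = P_in / V = 8090 / 90 = 89.9 A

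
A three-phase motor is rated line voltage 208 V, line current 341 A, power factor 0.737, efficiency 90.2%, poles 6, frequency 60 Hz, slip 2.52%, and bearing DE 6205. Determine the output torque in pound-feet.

492 lb·ft

P_in = √3·V·I·cosφ = 1.732 × 208 × 341 × 0.737 = 90538 W
P_out = η·P_in = 0.902 × 90538 = 81665 W
n_s = 120×60/6 = 1200 rpm; n = 1200×(1−0.0252) = 1170 rpm
ω = 2π×1170/60 = 122.5 rad/s
τ = P_out/ω = 81665/122.5 = 666.7 N·m
In lb·ft: 666.7/1.356 = 492 lb·ft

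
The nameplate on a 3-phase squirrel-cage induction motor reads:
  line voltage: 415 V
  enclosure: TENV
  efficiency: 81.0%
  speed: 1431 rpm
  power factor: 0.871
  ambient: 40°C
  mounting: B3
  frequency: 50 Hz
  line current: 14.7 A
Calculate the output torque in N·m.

P_in = √3·V·I·cosφ = 1.732 × 415 × 14.7 × 0.871 = 9203 W
P_out = η·P_in = 0.81 × 9203 = 7454 W
n = 1431 rpm
ω = 2π×1431/60 = 149.9 rad/s
τ = P_out/ω = 7454/149.9 = 49.7 N·m

49.7 N·m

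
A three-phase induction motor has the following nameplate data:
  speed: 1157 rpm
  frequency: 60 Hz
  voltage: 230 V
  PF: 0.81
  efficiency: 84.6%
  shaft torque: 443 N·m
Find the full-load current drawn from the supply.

197 A

ω = 2π×1157/60 = 121.2 rad/s; P_out = τω = 443 × 121.2 = 53692 W
P_in = P_out / η = 53692 / 0.846 = 63466 W
I_L = P_in / (√3·V_L·cosφ) = 63466 / (1.732 × 230 × 0.81) = 197 A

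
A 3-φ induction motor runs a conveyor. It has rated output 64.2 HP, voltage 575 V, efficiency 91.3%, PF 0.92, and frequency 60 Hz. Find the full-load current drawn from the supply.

57.3 A

P_out = 64.2 × 746 = 47893 W
P_in = P_out / η = 47893 / 0.913 = 52457 W
I_L = P_in / (√3·V_L·cosφ) = 52457 / (1.732 × 575 × 0.92) = 57.3 A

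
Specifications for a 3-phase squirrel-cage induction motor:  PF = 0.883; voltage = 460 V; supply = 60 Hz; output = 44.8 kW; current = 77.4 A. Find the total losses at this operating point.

9650 W

P_in = √3·V·I·cosφ = 1.732×460×77.4×0.883 = 54451 W
P_out = 44800 W
Losses = P_in − P_out = 54451 − 44800 = 9651 W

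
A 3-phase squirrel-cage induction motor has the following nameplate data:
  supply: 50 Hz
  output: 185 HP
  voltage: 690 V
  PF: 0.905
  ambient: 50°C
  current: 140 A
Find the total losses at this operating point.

P_in = √3·V·I·cosφ = 1.732×690×140×0.905 = 151417 W
P_out = 185×746 = 138010 W
Losses = P_in − P_out = 151417 − 138010 = 13407 W

13.4 kW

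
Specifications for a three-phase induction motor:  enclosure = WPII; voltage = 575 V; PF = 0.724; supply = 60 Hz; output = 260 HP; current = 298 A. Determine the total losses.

20900 W

P_in = √3·V·I·cosφ = 1.732×575×298×0.724 = 214867 W
P_out = 260×746 = 193960 W
Losses = P_in − P_out = 214867 − 193960 = 20907 W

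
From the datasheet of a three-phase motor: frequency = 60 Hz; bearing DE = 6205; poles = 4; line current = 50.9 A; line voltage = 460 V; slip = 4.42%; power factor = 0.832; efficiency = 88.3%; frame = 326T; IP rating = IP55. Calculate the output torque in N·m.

P_in = √3·V·I·cosφ = 1.732 × 460 × 50.9 × 0.832 = 33740 W
P_out = η·P_in = 0.883 × 33740 = 29792 W
n_s = 120×60/4 = 1800 rpm; n = 1800×(1−0.0442) = 1720 rpm
ω = 2π×1720/60 = 180.1 rad/s
τ = P_out/ω = 29792/180.1 = 165 N·m

165 N·m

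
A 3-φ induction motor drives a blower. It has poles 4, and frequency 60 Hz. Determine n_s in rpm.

n_s = 120f/p = 120×60/4 = 1800 rpm

1800 rpm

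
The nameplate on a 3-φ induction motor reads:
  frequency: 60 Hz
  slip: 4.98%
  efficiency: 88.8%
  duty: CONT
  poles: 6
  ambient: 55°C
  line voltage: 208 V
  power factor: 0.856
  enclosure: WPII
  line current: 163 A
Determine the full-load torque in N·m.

374 N·m

P_in = √3·V·I·cosφ = 1.732 × 208 × 163 × 0.856 = 50266 W
P_out = η·P_in = 0.888 × 50266 = 44636 W
n_s = 120×60/6 = 1200 rpm; n = 1200×(1−0.0498) = 1140 rpm
ω = 2π×1140/60 = 119.4 rad/s
τ = P_out/ω = 44636/119.4 = 374 N·m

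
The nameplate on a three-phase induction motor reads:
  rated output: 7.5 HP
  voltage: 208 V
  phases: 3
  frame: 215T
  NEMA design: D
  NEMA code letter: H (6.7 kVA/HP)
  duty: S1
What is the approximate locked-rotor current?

S_LR = 6.7 × 7.5 = 50.25 kVA
I_LR = S_LR/(√3·V_L) = 50250/(1.732×208) = 139 A

139 A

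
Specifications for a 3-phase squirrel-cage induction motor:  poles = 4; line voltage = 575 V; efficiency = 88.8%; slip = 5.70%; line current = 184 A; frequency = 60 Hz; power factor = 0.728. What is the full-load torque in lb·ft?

492 lb·ft

P_in = √3·V·I·cosφ = 1.732 × 575 × 184 × 0.728 = 133403 W
P_out = η·P_in = 0.888 × 133403 = 118462 W
n_s = 120×60/4 = 1800 rpm; n = 1800×(1−0.057) = 1697 rpm
ω = 2π×1697/60 = 177.7 rad/s
τ = P_out/ω = 118462/177.7 = 666.6 N·m
In lb·ft: 666.6/1.356 = 492 lb·ft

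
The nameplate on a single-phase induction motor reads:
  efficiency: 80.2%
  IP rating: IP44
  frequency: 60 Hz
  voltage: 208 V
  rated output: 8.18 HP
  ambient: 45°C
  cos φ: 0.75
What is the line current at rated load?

P_out = 8.18 × 746 = 6102 W
P_in = P_out / η = 6102 / 0.802 = 7608 W
I = P_in / (V·cosφ) = 7608 / (208 × 0.75) = 48.8 A

48.8 A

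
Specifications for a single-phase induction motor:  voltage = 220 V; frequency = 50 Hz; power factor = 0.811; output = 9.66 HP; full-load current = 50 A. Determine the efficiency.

P_out = 9.66 × 746 = 7206 W
P_in = V·I·cosφ = 220 × 50 × 0.811 = 8921 W
η = P_out / P_in = 7206 / 8921 = 0.808 = 80.8%

80.8 %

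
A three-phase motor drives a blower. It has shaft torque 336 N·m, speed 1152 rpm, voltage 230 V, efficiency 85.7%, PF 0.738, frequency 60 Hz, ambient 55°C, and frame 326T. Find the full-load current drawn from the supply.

ω = 2π×1152/60 = 120.6 rad/s; P_out = τω = 336 × 120.6 = 40522 W
P_in = P_out / η = 40522 / 0.857 = 47284 W
I_L = P_in / (√3·V_L·cosφ) = 47284 / (1.732 × 230 × 0.738) = 161 A

161 A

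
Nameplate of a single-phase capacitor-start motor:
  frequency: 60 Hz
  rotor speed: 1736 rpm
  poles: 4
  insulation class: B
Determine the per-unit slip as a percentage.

3.6 %

n_s = 120f/p = 120×60/4 = 1800 rpm
s = (n_s − n)/n_s = (1800 − 1736)/1800 = 0.0356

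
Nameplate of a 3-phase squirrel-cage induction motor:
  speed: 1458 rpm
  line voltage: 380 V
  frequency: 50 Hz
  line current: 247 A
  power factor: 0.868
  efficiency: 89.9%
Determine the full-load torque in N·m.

831 N·m

P_in = √3·V·I·cosφ = 1.732 × 380 × 247 × 0.868 = 141107 W
P_out = η·P_in = 0.899 × 141107 = 126855 W
n = 1458 rpm
ω = 2π×1458/60 = 152.7 rad/s
τ = P_out/ω = 126855/152.7 = 831 N·m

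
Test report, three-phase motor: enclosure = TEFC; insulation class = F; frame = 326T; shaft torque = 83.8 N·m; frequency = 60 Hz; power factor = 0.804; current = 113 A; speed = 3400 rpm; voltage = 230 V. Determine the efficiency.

82.4 %

ω = 2π × 3400/60 = 356 rad/s; P_out = τω = 83.8 × 356 = 29833 W
P_in = √3·V_L·I_L·cosφ = 1.732 × 230 × 113 × 0.804 = 36192 W
η = P_out / P_in = 29833 / 36192 = 0.824 = 82.4%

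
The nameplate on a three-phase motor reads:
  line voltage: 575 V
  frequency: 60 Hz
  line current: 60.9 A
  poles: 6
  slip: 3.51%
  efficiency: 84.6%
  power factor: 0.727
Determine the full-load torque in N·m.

308 N·m

P_in = √3·V·I·cosφ = 1.732 × 575 × 60.9 × 0.727 = 44093 W
P_out = η·P_in = 0.846 × 44093 = 37303 W
n_s = 120×60/6 = 1200 rpm; n = 1200×(1−0.0351) = 1158 rpm
ω = 2π×1158/60 = 121.3 rad/s
τ = P_out/ω = 37303/121.3 = 308 N·m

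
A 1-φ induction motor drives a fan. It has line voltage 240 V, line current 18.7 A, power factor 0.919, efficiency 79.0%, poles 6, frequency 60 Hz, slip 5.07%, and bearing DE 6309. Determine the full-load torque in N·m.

P_in = V·I·cosφ = 240 × 18.7 × 0.919 = 4124 W
P_out = η·P_in = 0.79 × 4124 = 3258 W
n_s = 120×60/6 = 1200 rpm; n = 1200×(1−0.0507) = 1139 rpm
ω = 2π×1139/60 = 119.3 rad/s
τ = P_out/ω = 3258/119.3 = 27.3 N·m

27.3 N·m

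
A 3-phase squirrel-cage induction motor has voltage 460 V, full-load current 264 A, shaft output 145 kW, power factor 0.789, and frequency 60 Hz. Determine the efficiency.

P_out = 145 kW = 145000 W
P_in = √3·V_L·I_L·cosφ = 1.732 × 460 × 264 × 0.789 = 165954 W
η = P_out / P_in = 145000 / 165954 = 0.874 = 87.4%

87.4 %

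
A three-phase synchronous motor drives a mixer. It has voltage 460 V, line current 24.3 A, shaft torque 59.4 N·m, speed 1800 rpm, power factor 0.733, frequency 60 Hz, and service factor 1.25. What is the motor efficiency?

ω = 2π × 1800/60 = 188.5 rad/s; P_out = τω = 59.4 × 188.5 = 11197 W
P_in = √3·V_L·I_L·cosφ = 1.732 × 460 × 24.3 × 0.733 = 14191 W
η = P_out / P_in = 11197 / 14191 = 0.789 = 78.9%

78.9 %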